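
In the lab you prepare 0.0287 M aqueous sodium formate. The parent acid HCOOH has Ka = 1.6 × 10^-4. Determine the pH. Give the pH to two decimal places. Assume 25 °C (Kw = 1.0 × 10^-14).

pH = 8.13

HCOO- is the conjugate base of the weak acid HCOOH.
Kb = Kw/Ka = 1.0×10^-14 / 1.6 × 10^-4 = 6.25 × 10^-11
From the ICE table, Kb = [OH-]²/(0.0287 − [OH-]) = 6.25 × 10^-11.
Since Kb ≪ C₀, [OH-] ≈ √(Kb·C₀) = 1.34 × 10^-6 M.
([OH-]/C₀ = 0.0047% < 5%, so the approximation holds.)
pOH = −log(1.34 × 10^-6) = 5.87; pH = 14.00 − 5.87 = 8.13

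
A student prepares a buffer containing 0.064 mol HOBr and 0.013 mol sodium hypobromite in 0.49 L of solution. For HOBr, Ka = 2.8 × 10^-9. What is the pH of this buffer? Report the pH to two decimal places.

pKa = −log(2.8 × 10^-9) = 8.553
Henderson–Hasselbalch: pH = pKa + log([OBr-]/[HOBr]) = 8.553 + log(0.013/0.064)
pH = 8.553 + (-0.692) = 7.86

pH = 7.86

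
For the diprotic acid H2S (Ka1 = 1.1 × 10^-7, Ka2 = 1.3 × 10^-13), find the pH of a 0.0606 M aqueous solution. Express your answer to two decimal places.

pH = 4.09

Since Ka1 ≫ Ka2, the first ionization dominates [H+].
Ka1 = x²/(0.0606 − x) = 1.1 × 10^-7
x ≈ √(1.1 × 10^-7 × 0.0606) = 8.16 × 10^-5 M
pH = −log(8.16 × 10^-5) = 4.09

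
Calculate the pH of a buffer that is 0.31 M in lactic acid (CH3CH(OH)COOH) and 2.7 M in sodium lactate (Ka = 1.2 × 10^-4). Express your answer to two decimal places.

pKa = −log(1.2 × 10^-4) = 3.921
pH = pKa + log([A⁻]/[HA]) = 3.921 + log(2.7/0.31)
pH = 3.921 + (+0.940) = 4.86

pH = 4.86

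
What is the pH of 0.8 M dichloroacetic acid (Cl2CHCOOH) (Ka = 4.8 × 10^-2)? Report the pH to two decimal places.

pH = 0.76

Cl2CHCOOH ⇌ Cl2CHCOO- + H+
Ka = x²/(0.8 − x) = 4.8 × 10^-2
The 5% rule fails; solving x² + Ka·x − Ka·C₀ = 0 exactly:
x = [−0.048 + √(0.048² + 0.154)]/2 = 1.73 × 10^-1 M
pH = −log[H+] = −log(1.73 × 10^-1) = 0.76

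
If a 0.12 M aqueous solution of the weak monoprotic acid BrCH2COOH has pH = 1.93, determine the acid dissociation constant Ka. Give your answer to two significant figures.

Ka = 1.3 × 10^-3

[H+] = 10^(-1.93) = 1.17 × 10^-2 M
At equilibrium [HA] = 0.12 − 1.17 × 10^-2 = 1.08 × 10^-1 M
Ka = [H+][A-]/[HA] = (1.17 × 10^-2)² / 1.08 × 10^-1 = 1.3 × 10^-3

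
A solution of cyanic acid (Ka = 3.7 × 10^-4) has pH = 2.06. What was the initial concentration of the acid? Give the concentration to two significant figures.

[H+] = 10^(-2.06) = 8.71 × 10^-3 M = x
Ka = x²/(C₀ − x) ⇒ C₀ = x + x²/Ka
C₀ = 8.71 × 10^-3 + (8.71 × 10^-3)²/(3.7 × 10^-4) = 2.14 × 10^-1 M

C₀ = 2.1 × 10^-1 M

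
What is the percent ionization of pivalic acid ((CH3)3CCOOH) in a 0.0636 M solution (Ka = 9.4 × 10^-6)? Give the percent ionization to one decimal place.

1.2%

(CH3)3CCOOH ⇌ (CH3)3CCOO- + H+; let x = [H+] at equilibrium.
x ≈ √(Ka·C₀) = √(9.4 × 10^-6 × 0.0636) = 7.73 × 10^-4 M
Fraction ionized = 7.73 × 10^-4 / 0.0636 = 0.0122 → 1.2%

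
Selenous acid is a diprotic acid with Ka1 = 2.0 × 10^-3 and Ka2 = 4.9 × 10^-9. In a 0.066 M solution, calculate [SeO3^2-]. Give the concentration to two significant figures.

First ionization gives [H+] ≈ [HSeO3-] = 1.05 × 10^-2 M.
Second step: Ka2 = [H+][SeO3^2-]/[HSeO3-] ≈ [SeO3^2-] (since [H+] ≈ [HSeO3-]).
So [SeO3^2-] ≈ Ka2.

4.9 × 10^-9 M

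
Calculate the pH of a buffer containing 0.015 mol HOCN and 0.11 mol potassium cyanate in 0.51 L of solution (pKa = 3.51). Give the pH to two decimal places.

pH = pKa + log([A⁻]/[HA]) = 3.51 + log(0.11/0.015)
pH = 3.51 + (+0.865) = 4.38

pH = 4.38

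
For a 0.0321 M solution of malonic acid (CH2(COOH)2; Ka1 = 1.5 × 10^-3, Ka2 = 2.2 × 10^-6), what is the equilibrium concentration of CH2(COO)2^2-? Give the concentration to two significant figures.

First ionization gives [H+] ≈ [CH2(COOH)COO-] = 6.23 × 10^-3 M.
Second step: Ka2 = [H+][CH2(COO)2^2-]/[CH2(COOH)COO-] ≈ [CH2(COO)2^2-] (since [H+] ≈ [CH2(COOH)COO-]).
So [CH2(COO)2^2-] ≈ Ka2.

2.2 × 10^-6 M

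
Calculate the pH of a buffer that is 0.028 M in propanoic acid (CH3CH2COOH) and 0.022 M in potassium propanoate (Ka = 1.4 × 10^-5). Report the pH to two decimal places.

pKa = −log(1.4 × 10^-5) = 4.854
Henderson–Hasselbalch: pH = pKa + log([CH3CH2COO-]/[CH3CH2COOH]) = 4.854 + log(0.022/0.028)
pH = 4.854 + (-0.105) = 4.75

pH = 4.75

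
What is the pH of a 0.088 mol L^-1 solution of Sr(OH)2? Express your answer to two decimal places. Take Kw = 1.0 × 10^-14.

Sr(OH)2 is a strong base (each formula unit releases 2 OH-); [OH-] = 0.176 M.
pOH = -log(0.176) = 0.75
pH = 14.00 - 0.75 = 13.25

pH = 13.25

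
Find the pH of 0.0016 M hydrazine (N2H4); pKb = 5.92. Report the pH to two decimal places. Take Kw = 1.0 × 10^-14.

pH = 9.64

N2H4 + H2O ⇌ N2H5+ + OH-
Kb = 10^(−5.92) = 1.20 × 10^-6
Let x = [OH-] at equilibrium. Kb = x²/(0.0016 − x).
Assume x ≪ 0.0016: x ≈ √(1.20 × 10^-6 × 0.0016) = 4.38 × 10^-5 M
(x/C₀ = 2.7% < 5%, so the approximation holds.)
pOH = 4.36, so pH = 14.00 − pOH = 9.64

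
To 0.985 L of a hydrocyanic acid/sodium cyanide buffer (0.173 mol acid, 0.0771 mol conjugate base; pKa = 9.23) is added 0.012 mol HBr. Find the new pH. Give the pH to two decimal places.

pH = 8.78

After neutralization: n(HCN) = 0.185 mol, n(CN-) = 0.0651 mol.
pH = pKa + log([A⁻]/[HA]) = 9.23 + log(0.0651/0.185) = 9.23 -0.454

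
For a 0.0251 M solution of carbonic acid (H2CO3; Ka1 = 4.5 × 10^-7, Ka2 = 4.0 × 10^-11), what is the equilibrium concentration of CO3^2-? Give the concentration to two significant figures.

4.0 × 10^-11 M

First ionization gives [H+] ≈ [HCO3-] = 1.06 × 10^-4 M.
Second step: Ka2 = [H+][CO3^2-]/[HCO3-] ≈ [CO3^2-] (since [H+] ≈ [HCO3-]).
So [CO3^2-] ≈ Ka2.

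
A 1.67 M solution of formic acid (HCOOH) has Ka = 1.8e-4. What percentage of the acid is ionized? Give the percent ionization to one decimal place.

1.0%

HCOOH ⇌ HCOO- + H+; let x = [H+] at equilibrium.
x ≈ √(Ka·C₀) = √(1.8 × 10^-4 × 1.67) = 1.73 × 10^-2 M
% ionization = x/C₀ × 100% = 1.73 × 10^-2/1.67 × 100% = 1.0%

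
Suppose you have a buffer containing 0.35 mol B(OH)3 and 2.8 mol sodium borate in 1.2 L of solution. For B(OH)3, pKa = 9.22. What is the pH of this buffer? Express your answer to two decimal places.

Using pH = pKa + log([base]/[acid]) with [base]/[acid] = 2.8/0.35:
pH = 9.22 + (+0.903) = 10.12

pH = 10.12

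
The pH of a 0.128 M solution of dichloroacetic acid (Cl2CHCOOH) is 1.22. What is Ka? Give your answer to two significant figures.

Ka = 5.4 × 10^-2

[H+] = 10^(-1.22) = 6.03 × 10^-2 M
At equilibrium [HA] = 0.128 − 6.03 × 10^-2 = 6.77 × 10^-2 M
Ka = [H+][A-]/[HA] = (6.03 × 10^-2)² / 6.77 × 10^-2 = 5.4 × 10^-2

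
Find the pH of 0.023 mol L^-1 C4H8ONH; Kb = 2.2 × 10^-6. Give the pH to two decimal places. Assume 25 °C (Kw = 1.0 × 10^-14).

pH = 10.35

C4H8ONH + H2O ⇌ C4H8ONH2+ + OH-
From the ICE table, Kb = x²/(0.023 − x) = 2.2 × 10^-6.
Since Kb ≪ C₀, x ≈ √(Kb·C₀) = 2.25 × 10^-4 M.
Check: 0.98% ionized — well under 5%, approximation valid.
pOH = −log(2.25 × 10^-4) = 3.65; pH = 14.00 − 3.65 = 10.35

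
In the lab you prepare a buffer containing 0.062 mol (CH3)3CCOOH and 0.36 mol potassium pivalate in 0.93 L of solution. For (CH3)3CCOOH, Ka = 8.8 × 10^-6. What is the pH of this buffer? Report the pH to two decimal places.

pH = 5.82

pKa = −log(8.8 × 10^-6) = 5.056
Henderson–Hasselbalch: pH = pKa + log([(CH3)3CCOO-]/[(CH3)3CCOOH]) = 5.056 + log(0.36/0.062)
pH = 5.056 + (+0.764) = 5.82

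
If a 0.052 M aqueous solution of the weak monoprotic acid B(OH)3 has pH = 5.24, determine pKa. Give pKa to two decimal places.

pKa = 9.20

[H+] = 10^(-5.24) = 5.75 × 10^-6 M
At equilibrium [HA] = 0.052 − 5.75 × 10^-6 = 5.20 × 10^-2 M
Ka = [H+][A-]/[HA] = (5.75 × 10^-6)² / 5.20 × 10^-2 = 6.36 × 10^-10
pKa = -log(6.36 × 10^-10) = 9.20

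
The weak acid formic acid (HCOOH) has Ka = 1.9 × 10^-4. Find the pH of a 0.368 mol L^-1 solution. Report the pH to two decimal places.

pH = 2.08

HCOOH ⇌ HCOO- + H+
Let x = [H+] at equilibrium. Ka = x²/(0.368 − x).
Neglecting x in the denominator: x = √(1.9 × 10^-4 × 0.368) = 8.36 × 10^-3 M
pH = −log(8.36 × 10^-3) = 2.08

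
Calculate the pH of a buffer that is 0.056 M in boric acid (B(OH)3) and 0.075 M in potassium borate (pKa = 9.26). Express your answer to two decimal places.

Henderson–Hasselbalch: pH = pKa + log([B(OH)4-]/[B(OH)3]) = 9.26 + log(0.075/0.056)
pH = 9.26 + (+0.127) = 9.39

pH = 9.39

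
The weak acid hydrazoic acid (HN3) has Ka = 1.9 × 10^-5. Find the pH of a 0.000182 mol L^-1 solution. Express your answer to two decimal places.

HN3 ⇌ N3- + H+
From the ICE table, Ka = x²/(0.000182 − x) = 1.9 × 10^-5.
x is not negligible relative to C₀; solve x² + 1.9e-05·x − 3.46e-09 = 0.
x = (−Ka + √(Ka² + 4·Ka·C₀))/2 = 5.01 × 10^-5 M
pH = −log[H+] = −log(5.01 × 10^-5) = 4.30

pH = 4.30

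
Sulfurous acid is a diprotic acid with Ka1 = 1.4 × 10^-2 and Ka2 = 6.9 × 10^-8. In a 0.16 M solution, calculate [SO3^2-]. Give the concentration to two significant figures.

First ionization gives [H+] ≈ [HSO3-] = 4.08 × 10^-2 M.
Second step: Ka2 = [H+][SO3^2-]/[HSO3-] ≈ [SO3^2-] (since [H+] ≈ [HSO3-]).
So [SO3^2-] ≈ Ka2.

6.9 × 10^-8 M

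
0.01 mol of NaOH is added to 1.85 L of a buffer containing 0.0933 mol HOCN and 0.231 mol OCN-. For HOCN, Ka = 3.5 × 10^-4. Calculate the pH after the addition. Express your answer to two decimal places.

OH- converts HOCN to OCN-: HOCN → 0.0833 mol, OCN- → 0.241 mol.
pKa = −log(3.5 × 10^-4) = 3.456
Henderson–Hasselbalch with mole ratio 0.241/0.0833: pH = 3.456 + (+0.461)

pH = 3.92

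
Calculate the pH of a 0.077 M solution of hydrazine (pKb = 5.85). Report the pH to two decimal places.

N2H4 + H2O ⇌ N2H5+ + OH-
Kb = 10^(−5.85) = 1.41 × 10^-6
Let x = [OH-] at equilibrium. Kb = x²/(0.077 − x).
Since Kb ≪ C₀, x ≈ √(Kb·C₀) = 3.29 × 10^-4 M.
(x/C₀ = 0.43% < 5%, so the approximation holds.)
pOH = 3.48, so pH = 14.00 − pOH = 10.52

pH = 10.52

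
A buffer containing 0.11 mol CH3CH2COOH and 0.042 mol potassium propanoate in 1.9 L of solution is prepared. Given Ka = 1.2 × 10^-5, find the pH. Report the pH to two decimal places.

pH = 4.50

pKa = −log(1.2 × 10^-5) = 4.921
pH = pKa + log([A⁻]/[HA]) = 4.921 + log(0.042/0.11)
pH = 4.921 + (-0.418) = 4.50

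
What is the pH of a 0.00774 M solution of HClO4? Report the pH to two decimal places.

pH = 2.11

HClO4 is a strong acid and dissociates completely, so [H+] = 0.00774 M.
pH = -log(0.00774) = 2.11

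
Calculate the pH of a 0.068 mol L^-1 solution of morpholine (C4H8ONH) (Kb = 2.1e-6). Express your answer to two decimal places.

C4H8ONH + H2O ⇌ C4H8ONH2+ + OH-
Let x = [OH-] at equilibrium. Kb = x²/(0.068 − x).
Neglecting x in the denominator: x = √(2.1 × 10^-6 × 0.068) = 3.78 × 10^-4 M
pOH = −log(3.78 × 10^-4) = 3.42; pH = 14.00 − 3.42 = 10.58

pH = 10.58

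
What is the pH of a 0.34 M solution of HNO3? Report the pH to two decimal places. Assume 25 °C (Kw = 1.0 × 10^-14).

pH = 0.47

HNO3 is a strong acid and dissociates completely, so [H+] = 0.34 M.
pH = -log(0.34) = 0.47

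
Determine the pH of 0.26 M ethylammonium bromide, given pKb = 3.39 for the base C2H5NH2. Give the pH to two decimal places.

pH = 5.60

C2H5NH3+ is the conjugate acid of the weak base C2H5NH2.
Kb = 10^(−3.39) = 4.07 × 10^-4
Ka = Kw/Kb = 1.0×10^-14 / 4.07 × 10^-4 = 2.46 × 10^-11
Ka = x²/(0.26 − x) = 2.46 × 10^-11
Since Ka ≪ C₀, x ≈ √(Ka·C₀) = 2.53 × 10^-6 M.
(x/C₀ = 0.00097% < 5%, so the approximation holds.)
pH = −log[H+] = −log(2.53 × 10^-6) = 5.60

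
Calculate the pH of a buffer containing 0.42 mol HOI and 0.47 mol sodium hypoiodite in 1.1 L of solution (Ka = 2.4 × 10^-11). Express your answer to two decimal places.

pH = 10.67

pKa = −log(2.4 × 10^-11) = 10.620
Henderson–Hasselbalch: pH = pKa + log([OI-]/[HOI]) = 10.620 + log(0.47/0.42)
pH = 10.620 + (+0.049) = 10.67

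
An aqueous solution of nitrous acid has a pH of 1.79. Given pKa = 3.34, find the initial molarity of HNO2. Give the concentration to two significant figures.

[H+] = 10^(-1.79) = 1.62 × 10^-2 M = x
Ka = 10^(−3.34) = 4.57 × 10^-4
Ka = x²/(C₀ − x) ⇒ C₀ = x + x²/Ka
C₀ = 1.62 × 10^-2 + (1.62 × 10^-2)²/(4.57 × 10^-4) = 5.90 × 10^-1 M

C₀ = 5.9 × 10^-1 M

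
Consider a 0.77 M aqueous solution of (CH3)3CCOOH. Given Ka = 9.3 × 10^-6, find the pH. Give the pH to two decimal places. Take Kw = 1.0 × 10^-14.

pH = 2.57

(CH3)3CCOOH ⇌ (CH3)3CCOO- + H+
Ka = [H+]²/(0.77 − [H+]) = 9.3 × 10^-6
Neglecting [H+] in the denominator: [H+] = √(9.3 × 10^-6 × 0.77) = 2.68 × 10^-3 M
([H+]/C₀ = 0.35% < 5%, so the approximation holds.)
pH = −log(2.68 × 10^-3) = 2.57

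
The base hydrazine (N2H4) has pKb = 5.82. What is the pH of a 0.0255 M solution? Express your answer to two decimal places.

N2H4 + H2O ⇌ N2H5+ + OH-
Kb = 10^(−5.82) = 1.51 × 10^-6
From the ICE table, Kb = x²/(0.0255 − x) = 1.51 × 10^-6.
Neglecting x in the denominator: x = √(1.51 × 10^-6 × 0.0255) = 1.96 × 10^-4 M
(x/C₀ = 0.77% < 5%, so the approximation holds.)
pOH = 3.71, so pH = 14.00 − pOH = 10.29

pH = 10.29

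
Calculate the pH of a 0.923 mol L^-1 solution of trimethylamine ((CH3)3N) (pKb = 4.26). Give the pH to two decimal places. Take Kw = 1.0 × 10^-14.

(CH3)3N + H2O ⇌ (CH3)3NH+ + OH-
Kb = 10^(−4.26) = 5.50 × 10^-5
Let x = [OH-] at equilibrium. Kb = x²/(0.923 − x).
Since Kb ≪ C₀, x ≈ √(Kb·C₀) = 7.12 × 10^-3 M.
pOH = 2.15, so pH = 14.00 − pOH = 11.85

pH = 11.85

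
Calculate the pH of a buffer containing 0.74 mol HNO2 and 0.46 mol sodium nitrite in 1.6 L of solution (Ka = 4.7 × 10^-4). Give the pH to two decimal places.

pH = 3.12

pKa = −log(4.7 × 10^-4) = 3.328
Using pH = pKa + log([base]/[acid]) with [base]/[acid] = 0.46/0.74:
pH = 3.328 + (-0.206) = 3.12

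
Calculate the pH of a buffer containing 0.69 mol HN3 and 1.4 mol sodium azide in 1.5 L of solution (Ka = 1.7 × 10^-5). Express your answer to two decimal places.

pKa = −log(1.7 × 10^-5) = 4.770
Using pH = pKa + log([base]/[acid]) with [base]/[acid] = 1.4/0.69:
pH = 4.770 + (+0.307) = 5.08

pH = 5.08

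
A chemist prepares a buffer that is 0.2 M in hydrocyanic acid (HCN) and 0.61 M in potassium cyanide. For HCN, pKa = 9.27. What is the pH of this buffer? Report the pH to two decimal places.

pH = 9.75

Using pH = pKa + log([base]/[acid]) with [base]/[acid] = 0.61/0.2:
pH = 9.27 + (+0.484) = 9.75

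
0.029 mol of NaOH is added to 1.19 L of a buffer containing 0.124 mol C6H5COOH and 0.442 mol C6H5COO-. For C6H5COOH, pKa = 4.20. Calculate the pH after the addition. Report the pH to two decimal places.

pH = 4.90

OH- converts C6H5COOH to C6H5COO-: C6H5COOH → 0.095 mol, C6H5COO- → 0.471 mol.
Henderson–Hasselbalch with mole ratio 0.471/0.095: pH = 4.20 + (+0.695)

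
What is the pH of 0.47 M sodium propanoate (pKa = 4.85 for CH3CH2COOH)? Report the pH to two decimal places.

pH = 9.26

CH3CH2COO- is the conjugate base of the weak acid CH3CH2COOH.
Ka = 10^(−4.85) = 1.41 × 10^-5
Kb = Kw/Ka = 1.0×10^-14 / 1.41 × 10^-5 = 7.09 × 10^-10
Kb = x²/(0.47 − x) = 7.09 × 10^-10
Since Kb ≪ C₀, x ≈ √(Kb·C₀) = 1.83 × 10^-5 M.
pOH = 4.74, so pH = 14.00 − pOH = 9.26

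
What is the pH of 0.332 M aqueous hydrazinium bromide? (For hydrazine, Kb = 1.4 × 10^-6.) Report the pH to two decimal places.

pH = 4.31

N2H5+ is the conjugate acid of the weak base N2H4.
Ka = Kw/Kb = 1.0×10^-14 / 1.4 × 10^-6 = 7.14 × 10^-9
From the ICE table, Ka = [H+]²/(0.332 − [H+]) = 7.14 × 10^-9.
Assume [H+] ≪ 0.332: [H+] ≈ √(7.14 × 10^-9 × 0.332) = 4.87 × 10^-5 M
pH = −log[H+] = −log(4.87 × 10^-5) = 4.31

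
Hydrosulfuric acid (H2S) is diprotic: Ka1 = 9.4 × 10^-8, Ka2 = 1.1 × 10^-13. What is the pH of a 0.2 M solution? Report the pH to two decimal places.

pH = 3.86

Since Ka1 ≫ Ka2, the first ionization dominates [H+].
Ka1 = x²/(0.2 − x) = 9.4 × 10^-8
x ≈ √(9.4 × 10^-8 × 0.2) = 1.37 × 10^-4 M
pH = −log(1.37 × 10^-4) = 3.86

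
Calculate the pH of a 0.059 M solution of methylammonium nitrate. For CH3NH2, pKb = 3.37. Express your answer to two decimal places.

pH = 5.93

CH3NH3+ is the conjugate acid of the weak base CH3NH2.
Kb = 10^(−3.37) = 4.27 × 10^-4
Ka = Kw/Kb = 1.0×10^-14 / 4.27 × 10^-4 = 2.34 × 10^-11
From the ICE table, Ka = [H+]²/(0.059 − [H+]) = 2.34 × 10^-11.
Since Ka ≪ C₀, [H+] ≈ √(Ka·C₀) = 1.17 × 10^-6 M.
([H+]/C₀ = 0.002% < 5%, so the approximation holds.)
pH = −log(1.17 × 10^-6) = 5.93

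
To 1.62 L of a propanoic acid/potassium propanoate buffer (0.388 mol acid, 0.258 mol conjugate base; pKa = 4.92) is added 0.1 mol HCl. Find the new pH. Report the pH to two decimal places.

pH = 4.43

After neutralization: n(CH3CH2COOH) = 0.488 mol, n(CH3CH2COO-) = 0.158 mol.
pH = pKa + log([A⁻]/[HA]) = 4.92 + log(0.158/0.488) = 4.92 -0.490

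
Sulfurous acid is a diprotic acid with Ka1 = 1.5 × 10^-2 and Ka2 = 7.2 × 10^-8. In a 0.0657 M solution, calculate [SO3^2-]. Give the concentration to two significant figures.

7.2 × 10^-8 M

First ionization gives [H+] ≈ [HSO3-] = 2.48 × 10^-2 M.
Second step: Ka2 = [H+][SO3^2-]/[HSO3-] ≈ [SO3^2-] (since [H+] ≈ [HSO3-]).
So [SO3^2-] ≈ Ka2.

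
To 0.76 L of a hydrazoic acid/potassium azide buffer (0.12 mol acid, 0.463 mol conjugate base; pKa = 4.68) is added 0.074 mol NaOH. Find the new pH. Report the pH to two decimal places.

After neutralization: n(HN3) = 0.046 mol, n(N3-) = 0.537 mol.
pH = pKa + log([A⁻]/[HA]) = 4.68 + log(0.537/0.046) = 4.68 +1.067

pH = 5.75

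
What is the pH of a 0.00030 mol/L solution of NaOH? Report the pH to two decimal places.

pH = 10.48

NaOH is a strong base; [OH-] = 0.0003 M.
pOH = -log(0.0003) = 3.52
pH = 14.00 - 3.52 = 10.48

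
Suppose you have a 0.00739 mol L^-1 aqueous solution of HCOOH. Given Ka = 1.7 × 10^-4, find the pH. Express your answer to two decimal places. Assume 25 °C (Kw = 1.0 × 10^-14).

HCOOH ⇌ HCOO- + H+
Let x = [H+] at equilibrium. Ka = x²/(0.00739 − x).
x is not negligible relative to C₀; solve x² + 0.00017·x − 1.26e-06 = 0.
x = (−Ka + √(Ka² + 4·Ka·C₀))/2 = 1.04 × 10^-3 M
pH = −log(1.04 × 10^-3) = 2.98

pH = 2.98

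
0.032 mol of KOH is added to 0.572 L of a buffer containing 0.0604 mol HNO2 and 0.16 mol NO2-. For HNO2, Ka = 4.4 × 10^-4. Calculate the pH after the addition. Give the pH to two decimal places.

pH = 4.19

OH- converts HNO2 to NO2-: HNO2 → 0.0284 mol, NO2- → 0.192 mol.
pKa = −log(4.4 × 10^-4) = 3.357
pH = pKa + log([A⁻]/[HA]) = 3.357 + log(0.192/0.0284) = 3.357 +0.830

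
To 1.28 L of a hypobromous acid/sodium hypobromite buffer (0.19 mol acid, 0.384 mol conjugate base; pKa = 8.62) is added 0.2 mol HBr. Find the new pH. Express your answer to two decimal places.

After neutralization: n(HOBr) = 0.39 mol, n(OBr-) = 0.184 mol.
pH = pKa + log([A⁻]/[HA]) = 8.62 + log(0.184/0.39) = 8.62 -0.326

pH = 8.29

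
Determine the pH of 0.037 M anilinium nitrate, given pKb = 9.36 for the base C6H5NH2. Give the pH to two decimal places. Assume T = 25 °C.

pH = 3.04

C6H5NH3+ is the conjugate acid of the weak base C6H5NH2.
Kb = 10^(−9.36) = 4.37 × 10^-10
Ka = Kw/Kb = 1.0×10^-14 / 4.37 × 10^-10 = 2.29 × 10^-5
Ka = [H+]²/(0.037 − [H+]) = 2.29 × 10^-5
Assume [H+] ≪ 0.037: [H+] ≈ √(2.29 × 10^-5 × 0.037) = 9.20 × 10^-4 M
Check: 2.5% ionized — well under 5%, approximation valid.
pH = −log(9.20 × 10^-4) = 3.04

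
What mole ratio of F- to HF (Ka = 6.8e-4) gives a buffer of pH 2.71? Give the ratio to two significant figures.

ratio = 0.35

pKa = -log(6.8 × 10^-4) = 3.167
pH = pKa + log(r) ⇒ log(r) = 2.71 − 3.167 = -0.457
r = [F-]/[HF] = 10^(-0.457) = 0.349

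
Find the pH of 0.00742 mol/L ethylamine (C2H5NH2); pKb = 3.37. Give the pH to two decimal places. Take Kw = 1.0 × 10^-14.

pH = 11.20

C2H5NH2 + H2O ⇌ C2H5NH3+ + OH-
Kb = 10^(−3.37) = 4.27 × 10^-4
Kb = [OH-]²/(0.00742 − [OH-]) = 4.27 × 10^-4
The 5% rule fails; solving [OH-]² + Kb·[OH-] − Kb·C₀ = 0 exactly:
[OH-] = (−Kb + √(Kb² + 4·Kb·C₀))/2 = 1.58 × 10^-3 M
pOH = −log(1.58 × 10^-3) = 2.80; pH = 14.00 − 2.80 = 11.20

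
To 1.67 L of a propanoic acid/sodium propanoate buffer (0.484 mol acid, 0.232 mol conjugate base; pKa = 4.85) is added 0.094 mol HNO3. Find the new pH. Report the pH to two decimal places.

pH = 4.23

After neutralization: n(CH3CH2COOH) = 0.578 mol, n(CH3CH2COO-) = 0.138 mol.
pH = pKa + log([A⁻]/[HA]) = 4.85 + log(0.138/0.578) = 4.85 -0.622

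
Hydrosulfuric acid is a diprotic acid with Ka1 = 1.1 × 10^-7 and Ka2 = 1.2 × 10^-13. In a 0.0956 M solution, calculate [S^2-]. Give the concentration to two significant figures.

First ionization gives [H+] ≈ [HS-] = 1.03 × 10^-4 M.
Second step: Ka2 = [H+][S^2-]/[HS-] ≈ [S^2-] (since [H+] ≈ [HS-]).
So [S^2-] ≈ Ka2.

1.2 × 10^-13 M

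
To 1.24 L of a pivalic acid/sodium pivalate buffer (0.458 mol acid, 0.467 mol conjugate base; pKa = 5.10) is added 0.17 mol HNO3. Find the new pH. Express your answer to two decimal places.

pH = 4.77

After neutralization: n((CH3)3CCOOH) = 0.628 mol, n((CH3)3CCOO-) = 0.297 mol.
pH = pKa + log([A⁻]/[HA]) = 5.10 + log(0.297/0.628) = 5.10 -0.325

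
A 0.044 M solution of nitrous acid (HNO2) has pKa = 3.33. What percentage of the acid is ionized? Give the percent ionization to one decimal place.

HNO2 ⇌ NO2- + H+; let x = [H+] at equilibrium.
Ka = 10^(−3.33) = 4.68 × 10^-4
Ka = x²/(C₀ − x); solving the quadratic gives x = 4.31 × 10^-3 M.
Fraction ionized = 4.31 × 10^-3 / 0.044 = 0.0980 → 9.8%

9.8%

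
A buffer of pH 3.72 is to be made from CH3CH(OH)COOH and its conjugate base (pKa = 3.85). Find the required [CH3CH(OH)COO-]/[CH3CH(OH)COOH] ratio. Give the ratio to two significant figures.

pH = pKa + log(r) ⇒ log(r) = 3.72 − 3.85 = -0.13
r = [CH3CH(OH)COO-]/[CH3CH(OH)COOH] = 10^(-0.13) = 0.741

ratio = 0.74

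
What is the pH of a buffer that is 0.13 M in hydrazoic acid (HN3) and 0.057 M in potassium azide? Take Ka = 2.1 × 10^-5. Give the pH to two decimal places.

pH = 4.32

pKa = −log(2.1 × 10^-5) = 4.678
Using pH = pKa + log([base]/[acid]) with [base]/[acid] = 0.057/0.13:
pH = 4.678 + (-0.358) = 4.32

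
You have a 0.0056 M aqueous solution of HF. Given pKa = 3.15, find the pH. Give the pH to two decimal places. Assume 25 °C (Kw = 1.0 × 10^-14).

HF ⇌ F- + H+
Ka = 10^(−3.15) = 7.08 × 10^-4
From the ICE table, Ka = [H+]²/(0.0056 − [H+]) = 7.08 × 10^-4.
Here C₀/Ka ≈ 7.91, so the small-[H+] approximation fails. Use the quadratic:
[H+] = (−Ka + √(Ka² + 4·Ka·C₀))/2 = 1.67 × 10^-3 M
pH = −log[H+] = −log(1.67 × 10^-3) = 2.78

pH = 2.78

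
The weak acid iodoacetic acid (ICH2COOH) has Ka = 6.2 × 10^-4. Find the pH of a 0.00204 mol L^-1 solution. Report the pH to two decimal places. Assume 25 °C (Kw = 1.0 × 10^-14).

pH = 3.07

ICH2COOH ⇌ ICH2COO- + H+
Let x = [H+] at equilibrium. Ka = x²/(0.00204 − x).
x is not negligible relative to C₀; solve x² + 0.00062·x − 1.26e-06 = 0.
x = [−0.00062 + √(0.00062² + 5.06e-06)]/2 = 8.57 × 10^-4 M
pH = −log(8.57 × 10^-4) = 3.07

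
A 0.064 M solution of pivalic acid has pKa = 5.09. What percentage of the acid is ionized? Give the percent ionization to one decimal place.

(CH3)3CCOOH ⇌ (CH3)3CCOO- + H+; let x = [H+] at equilibrium.
Ka = 10^(−5.09) = 8.13 × 10^-6
x ≈ √(Ka·C₀) = √(8.13 × 10^-6 × 0.064) = 7.21 × 10^-4 M
% ionization = x/C₀ × 100% = 7.21 × 10^-4/0.064 × 100% = 1.1%

1.1%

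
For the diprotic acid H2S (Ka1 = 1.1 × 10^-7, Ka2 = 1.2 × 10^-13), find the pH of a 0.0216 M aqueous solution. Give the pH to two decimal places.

Since Ka1 ≫ Ka2, the first ionization dominates [H+].
Ka1 = x²/(0.0216 − x) = 1.1 × 10^-7
x ≈ √(1.1 × 10^-7 × 0.0216) = 4.87 × 10^-5 M
pH = −log(4.87 × 10^-5) = 4.31

pH = 4.31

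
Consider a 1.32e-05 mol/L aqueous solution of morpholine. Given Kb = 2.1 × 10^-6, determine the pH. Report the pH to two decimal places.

pH = 8.64

C4H8ONH + H2O ⇌ C4H8ONH2+ + OH-
Kb = x²/(1.32e-05 − x) = 2.1 × 10^-6
The 5% rule fails; solving x² + Kb·x − Kb·C₀ = 0 exactly:
x = (−Kb + √(Kb² + 4·Kb·C₀))/2 = 4.32 × 10^-6 M
pOH = −log(4.32 × 10^-6) = 5.36; pH = 14.00 − 5.36 = 8.64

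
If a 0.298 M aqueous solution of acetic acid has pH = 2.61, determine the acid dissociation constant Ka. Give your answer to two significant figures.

Ka = 2.0 × 10^-5

[H+] = 10^(-2.61) = 2.45 × 10^-3 M
At equilibrium [HA] = 0.298 − 2.45 × 10^-3 = 2.96 × 10^-1 M
Ka = [H+][A-]/[HA] = (2.45 × 10^-3)² / 2.96 × 10^-1 = 2.0 × 10^-5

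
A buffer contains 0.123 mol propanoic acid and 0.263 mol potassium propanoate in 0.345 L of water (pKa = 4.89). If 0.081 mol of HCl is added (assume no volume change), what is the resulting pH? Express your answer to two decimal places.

Added H+ converts CH3CH2COO- to CH3CH2COOH: CH3CH2COOH → 0.204 mol, CH3CH2COO- → 0.182 mol.
pH = pKa + log([A⁻]/[HA]) = 4.89 + log(0.182/0.204) = 4.89 -0.050

pH = 4.84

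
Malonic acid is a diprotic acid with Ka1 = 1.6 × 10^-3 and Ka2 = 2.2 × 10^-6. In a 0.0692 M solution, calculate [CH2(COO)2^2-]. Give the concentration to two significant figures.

2.2 × 10^-6 M

First ionization gives [H+] ≈ [CH2(COOH)COO-] = 9.75 × 10^-3 M.
Second step: Ka2 = [H+][CH2(COO)2^2-]/[CH2(COOH)COO-] ≈ [CH2(COO)2^2-] (since [H+] ≈ [CH2(COOH)COO-]).
So [CH2(COO)2^2-] ≈ Ka2.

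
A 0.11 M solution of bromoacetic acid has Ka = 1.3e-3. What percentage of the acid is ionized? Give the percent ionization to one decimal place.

10.3%

BrCH2COOH ⇌ BrCH2COO- + H+; let x = [H+] at equilibrium.
Ka = x²/(C₀ − x); solving the quadratic gives x = 1.13 × 10^-2 M.
Fraction ionized = 1.13 × 10^-2 / 0.11 = 0.1027 → 10.3%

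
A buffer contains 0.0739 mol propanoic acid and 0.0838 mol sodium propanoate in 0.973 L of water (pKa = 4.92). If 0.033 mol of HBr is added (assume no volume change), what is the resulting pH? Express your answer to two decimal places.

After neutralization: n(CH3CH2COOH) = 0.107 mol, n(CH3CH2COO-) = 0.0508 mol.
Henderson–Hasselbalch with mole ratio 0.0508/0.107: pH = 4.92 + (-0.324)

pH = 4.60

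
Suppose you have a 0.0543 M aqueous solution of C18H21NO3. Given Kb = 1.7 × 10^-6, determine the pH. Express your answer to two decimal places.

C18H21NO3 + H2O ⇌ C18H22NO3+ + OH-
Kb = [OH-]²/(0.0543 − [OH-]) = 1.7 × 10^-6
Neglecting [OH-] in the denominator: [OH-] = √(1.7 × 10^-6 × 0.0543) = 3.04 × 10^-4 M
Check: 0.56% ionized — well under 5%, approximation valid.
pOH = −log(3.04 × 10^-4) = 3.52; pH = 14.00 − 3.52 = 10.48

pH = 10.48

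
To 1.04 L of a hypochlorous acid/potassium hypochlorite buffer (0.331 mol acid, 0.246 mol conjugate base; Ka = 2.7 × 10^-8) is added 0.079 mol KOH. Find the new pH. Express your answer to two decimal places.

OH- converts HOCl to OCl-: HOCl → 0.252 mol, OCl- → 0.325 mol.
pKa = −log(2.7 × 10^-8) = 7.569
pH = pKa + log([A⁻]/[HA]) = 7.569 + log(0.325/0.252) = 7.569 +0.110

pH = 7.68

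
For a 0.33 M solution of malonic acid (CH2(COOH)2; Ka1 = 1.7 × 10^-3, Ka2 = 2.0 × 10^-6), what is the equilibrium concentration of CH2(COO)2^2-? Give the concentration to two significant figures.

2.0 × 10^-6 M

First ionization gives [H+] ≈ [CH2(COOH)COO-] = 2.29 × 10^-2 M.
Second step: Ka2 = [H+][CH2(COO)2^2-]/[CH2(COOH)COO-] ≈ [CH2(COO)2^2-] (since [H+] ≈ [CH2(COOH)COO-]).
So [CH2(COO)2^2-] ≈ Ka2.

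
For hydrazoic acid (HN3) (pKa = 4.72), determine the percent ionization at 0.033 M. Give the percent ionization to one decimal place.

HN3 ⇌ N3- + H+; let x = [H+] at equilibrium.
Ka = 10^(−4.72) = 1.91 × 10^-5
x ≈ √(Ka·C₀) = √(1.91 × 10^-5 × 0.033) = 7.94 × 10^-4 M
% ionization = x/C₀ × 100% = 7.94 × 10^-4/0.033 × 100% = 2.4%

2.4%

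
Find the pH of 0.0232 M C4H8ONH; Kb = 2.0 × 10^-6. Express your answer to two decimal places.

pH = 10.33

C4H8ONH + H2O ⇌ C4H8ONH2+ + OH-
Kb = x²/(0.0232 − x) = 2.0 × 10^-6
Since Kb ≪ C₀, x ≈ √(Kb·C₀) = 2.15 × 10^-4 M.
pOH = −log(2.15 × 10^-4) = 3.67; pH = 14.00 − 3.67 = 10.33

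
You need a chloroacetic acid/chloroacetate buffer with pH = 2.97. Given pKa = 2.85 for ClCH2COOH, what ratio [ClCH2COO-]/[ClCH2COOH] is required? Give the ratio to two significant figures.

ratio = 1.3

pH = pKa + log(r) ⇒ log(r) = 2.97 − 2.85 = +0.12
r = [ClCH2COO-]/[ClCH2COOH] = 10^(+0.12) = 1.32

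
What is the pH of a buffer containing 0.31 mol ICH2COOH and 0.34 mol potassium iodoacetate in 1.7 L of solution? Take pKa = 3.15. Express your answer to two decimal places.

Using pH = pKa + log([base]/[acid]) with [base]/[acid] = 0.34/0.31:
pH = 3.15 + (+0.040) = 3.19

pH = 3.19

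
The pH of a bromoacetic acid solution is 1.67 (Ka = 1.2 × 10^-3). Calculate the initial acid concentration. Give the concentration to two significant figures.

C₀ = 4.0 × 10^-1 M

[H+] = 10^(-1.67) = 2.14 × 10^-2 M = x
Ka = x²/(C₀ − x) ⇒ C₀ = x + x²/Ka
C₀ = 2.14 × 10^-2 + (2.14 × 10^-2)²/(1.2 × 10^-3) = 4.03 × 10^-1 M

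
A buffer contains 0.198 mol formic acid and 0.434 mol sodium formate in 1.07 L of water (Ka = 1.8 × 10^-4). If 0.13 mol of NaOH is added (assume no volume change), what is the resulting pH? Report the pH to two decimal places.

OH- converts HCOOH to HCOO-: HCOOH → 0.068 mol, HCOO- → 0.564 mol.
pKa = −log(1.8 × 10^-4) = 3.745
Henderson–Hasselbalch with mole ratio 0.564/0.068: pH = 3.745 + (+0.919)

pH = 4.66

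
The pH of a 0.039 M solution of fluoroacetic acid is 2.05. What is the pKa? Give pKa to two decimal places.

pKa = 2.58

[H+] = 10^(-2.05) = 8.91 × 10^-3 M
At equilibrium [HA] = 0.039 − 8.91 × 10^-3 = 3.01 × 10^-2 M
Ka = [H+][A-]/[HA] = (8.91 × 10^-3)² / 3.01 × 10^-2 = 2.64 × 10^-3
pKa = -log(2.64 × 10^-3) = 2.58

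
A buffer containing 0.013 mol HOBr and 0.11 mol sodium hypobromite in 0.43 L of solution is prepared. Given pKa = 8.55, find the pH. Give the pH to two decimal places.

pH = 9.48

Henderson–Hasselbalch: pH = pKa + log([OBr-]/[HOBr]) = 8.55 + log(0.11/0.013)
pH = 8.55 + (+0.927) = 9.48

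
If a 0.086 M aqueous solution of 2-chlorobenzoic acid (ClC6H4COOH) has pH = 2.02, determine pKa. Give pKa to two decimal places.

[H+] = 10^(-2.02) = 9.55 × 10^-3 M
At equilibrium [HA] = 0.086 − 9.55 × 10^-3 = 7.64 × 10^-2 M
Ka = [H+][A-]/[HA] = (9.55 × 10^-3)² / 7.64 × 10^-2 = 1.19 × 10^-3
pKa = -log(1.19 × 10^-3) = 2.92

pKa = 2.92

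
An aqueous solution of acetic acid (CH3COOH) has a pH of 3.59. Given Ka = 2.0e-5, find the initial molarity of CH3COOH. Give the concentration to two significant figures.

C₀ = 3.6 × 10^-3 M

[H+] = 10^(-3.59) = 2.57 × 10^-4 M = x
Ka = x²/(C₀ − x) ⇒ C₀ = x + x²/Ka
C₀ = 2.57 × 10^-4 + (2.57 × 10^-4)²/(2.0 × 10^-5) = 3.56 × 10^-3 M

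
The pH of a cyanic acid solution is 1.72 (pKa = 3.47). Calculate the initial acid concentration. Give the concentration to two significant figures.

C₀ = 1.1 M

[H+] = 10^(-1.72) = 1.91 × 10^-2 M = x
Ka = 10^(−3.47) = 3.39 × 10^-4
Ka = x²/(C₀ − x) ⇒ C₀ = x + x²/Ka
C₀ = 1.91 × 10^-2 + (1.91 × 10^-2)²/(3.39 × 10^-4) = 1.10 M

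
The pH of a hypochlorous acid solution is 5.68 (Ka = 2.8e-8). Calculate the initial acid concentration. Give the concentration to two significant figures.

[H+] = 10^(-5.68) = 2.09 × 10^-6 M = x
Ka = x²/(C₀ − x) ⇒ C₀ = x + x²/Ka
C₀ = 2.09 × 10^-6 + (2.09 × 10^-6)²/(2.8 × 10^-8) = 1.58 × 10^-4 M

C₀ = 1.6 × 10^-4 M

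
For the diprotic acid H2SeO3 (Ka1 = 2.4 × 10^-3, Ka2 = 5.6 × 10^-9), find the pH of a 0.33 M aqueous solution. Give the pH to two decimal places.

Since Ka1 ≫ Ka2, the first ionization dominates [H+].
Ka1 = x²/(0.33 − x) = 2.4 × 10^-3
Solving the quadratic: x = (−Ka1 + √(Ka1² + 4·Ka1·C₀))/2 = 2.70 × 10^-2 M
pH = −log(2.70 × 10^-2) = 1.57

pH = 1.57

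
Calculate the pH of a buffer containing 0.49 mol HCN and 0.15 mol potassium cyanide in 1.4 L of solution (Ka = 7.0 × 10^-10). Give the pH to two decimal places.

pKa = −log(7.0 × 10^-10) = 9.155
Using pH = pKa + log([base]/[acid]) with [base]/[acid] = 0.15/0.49:
pH = 9.155 + (-0.514) = 8.64

pH = 8.64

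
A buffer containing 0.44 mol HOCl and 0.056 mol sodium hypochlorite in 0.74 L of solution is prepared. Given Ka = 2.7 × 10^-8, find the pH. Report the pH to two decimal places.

pKa = −log(2.7 × 10^-8) = 7.569
Using pH = pKa + log([base]/[acid]) with [base]/[acid] = 0.056/0.44:
pH = 7.569 + (-0.895) = 6.67

pH = 6.67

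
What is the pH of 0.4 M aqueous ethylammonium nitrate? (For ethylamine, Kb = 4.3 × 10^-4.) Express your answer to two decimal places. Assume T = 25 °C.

pH = 5.52

C2H5NH3+ is the conjugate acid of the weak base C2H5NH2.
Ka = Kw/Kb = 1.0×10^-14 / 4.3 × 10^-4 = 2.33 × 10^-11
From the ICE table, Ka = [H+]²/(0.4 − [H+]) = 2.33 × 10^-11.
Neglecting [H+] in the denominator: [H+] = √(2.33 × 10^-11 × 0.4) = 3.05 × 10^-6 M
([H+]/C₀ = 0.00076% < 5%, so the approximation holds.)
pH = −log(3.05 × 10^-6) = 5.52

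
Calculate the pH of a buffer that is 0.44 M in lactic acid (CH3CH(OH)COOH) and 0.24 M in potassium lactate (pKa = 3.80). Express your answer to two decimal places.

pH = 3.54

Henderson–Hasselbalch: pH = pKa + log([CH3CH(OH)COO-]/[CH3CH(OH)COOH]) = 3.80 + log(0.24/0.44)
pH = 3.80 + (-0.263) = 3.54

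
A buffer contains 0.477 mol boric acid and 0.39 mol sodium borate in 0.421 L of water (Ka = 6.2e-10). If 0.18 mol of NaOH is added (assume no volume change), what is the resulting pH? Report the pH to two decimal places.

pH = 9.49

OH- converts B(OH)3 to B(OH)4-: B(OH)3 → 0.297 mol, B(OH)4- → 0.57 mol.
pKa = −log(6.2 × 10^-10) = 9.208
pH = pKa + log(n_B(OH)4-/n_B(OH)3) = 9.208 + log(0.57/0.297) = 9.208 + (+0.283)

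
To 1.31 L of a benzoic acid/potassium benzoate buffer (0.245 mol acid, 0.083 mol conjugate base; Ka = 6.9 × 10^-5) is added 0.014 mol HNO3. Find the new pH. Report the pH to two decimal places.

Added H+ converts C6H5COO- to C6H5COOH: C6H5COOH → 0.259 mol, C6H5COO- → 0.069 mol.
pKa = −log(6.9 × 10^-5) = 4.161
Henderson–Hasselbalch with mole ratio 0.069/0.259: pH = 4.161 + (-0.574)

pH = 3.59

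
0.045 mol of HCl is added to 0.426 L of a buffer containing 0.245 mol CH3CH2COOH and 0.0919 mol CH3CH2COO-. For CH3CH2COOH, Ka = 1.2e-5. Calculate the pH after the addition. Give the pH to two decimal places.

pH = 4.13

After neutralization: n(CH3CH2COOH) = 0.29 mol, n(CH3CH2COO-) = 0.0469 mol.
pKa = −log(1.2 × 10^-5) = 4.921
pH = pKa + log([A⁻]/[HA]) = 4.921 + log(0.0469/0.29) = 4.921 -0.791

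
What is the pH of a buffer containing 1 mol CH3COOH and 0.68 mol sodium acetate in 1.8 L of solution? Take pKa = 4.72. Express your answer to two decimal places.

Henderson–Hasselbalch: pH = pKa + log([CH3COO-]/[CH3COOH]) = 4.72 + log(0.68/1)
pH = 4.72 + (-0.167) = 4.55

pH = 4.55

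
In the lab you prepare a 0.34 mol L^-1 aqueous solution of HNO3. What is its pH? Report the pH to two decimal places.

pH = 0.47

HNO3 is a strong acid and dissociates completely, so [H+] = 0.34 M.
pH = -log(0.34) = 0.47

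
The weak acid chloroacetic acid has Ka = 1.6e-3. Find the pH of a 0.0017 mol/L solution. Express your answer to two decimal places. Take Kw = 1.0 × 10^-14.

pH = 2.99

ClCH2COOH ⇌ ClCH2COO- + H+
From the ICE table, Ka = [H+]²/(0.0017 − [H+]) = 1.6 × 10^-3.
Here C₀/Ka ≈ 1.06, so the small-[H+] approximation fails. Use the quadratic:
[H+] = [−0.0016 + √(0.0016² + 1.09e-05)]/2 = 1.03 × 10^-3 M
pH = −log[H+] = −log(1.03 × 10^-3) = 2.99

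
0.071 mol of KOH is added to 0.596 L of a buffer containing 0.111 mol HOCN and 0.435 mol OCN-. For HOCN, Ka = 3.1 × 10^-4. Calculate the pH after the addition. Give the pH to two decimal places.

OH- converts HOCN to OCN-: HOCN → 0.04 mol, OCN- → 0.506 mol.
pKa = −log(3.1 × 10^-4) = 3.509
pH = pKa + log([A⁻]/[HA]) = 3.509 + log(0.506/0.04) = 3.509 +1.102

pH = 4.61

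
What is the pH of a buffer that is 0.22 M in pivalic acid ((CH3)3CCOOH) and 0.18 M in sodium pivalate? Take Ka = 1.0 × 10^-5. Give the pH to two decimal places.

pKa = −log(1.0 × 10^-5) = 5.000
pH = pKa + log([A⁻]/[HA]) = 5.000 + log(0.18/0.22)
pH = 5.000 + (-0.087) = 4.91

pH = 4.91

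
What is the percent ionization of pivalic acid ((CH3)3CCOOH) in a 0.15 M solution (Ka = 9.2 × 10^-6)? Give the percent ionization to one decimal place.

(CH3)3CCOOH ⇌ (CH3)3CCOO- + H+; let x = [H+] at equilibrium.
x ≈ √(Ka·C₀) = √(9.2 × 10^-6 × 0.15) = 1.17 × 10^-3 M
Fraction ionized = 1.17 × 10^-3 / 0.15 = 0.0078 → 0.8%

0.8%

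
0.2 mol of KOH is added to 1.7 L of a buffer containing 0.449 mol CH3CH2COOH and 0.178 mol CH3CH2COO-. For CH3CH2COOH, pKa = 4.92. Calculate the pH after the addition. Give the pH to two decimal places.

pH = 5.10

OH- converts CH3CH2COOH to CH3CH2COO-: CH3CH2COOH → 0.249 mol, CH3CH2COO- → 0.378 mol.
Henderson–Hasselbalch with mole ratio 0.378/0.249: pH = 4.92 + (+0.181)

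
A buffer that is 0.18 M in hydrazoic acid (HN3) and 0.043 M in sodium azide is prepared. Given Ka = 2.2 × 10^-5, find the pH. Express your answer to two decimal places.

pH = 4.04

pKa = −log(2.2 × 10^-5) = 4.658
Henderson–Hasselbalch: pH = pKa + log([N3-]/[HN3]) = 4.658 + log(0.043/0.18)
pH = 4.658 + (-0.622) = 4.04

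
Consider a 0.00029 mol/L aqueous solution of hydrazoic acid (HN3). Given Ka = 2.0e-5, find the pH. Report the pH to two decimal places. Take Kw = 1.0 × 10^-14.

HN3 ⇌ N3- + H+
Ka = x²/(0.00029 − x) = 2.0 × 10^-5
x is not negligible relative to C₀; solve x² + 2e-05·x − 5.8e-09 = 0.
x = [−2e-05 + √(2e-05² + 2.32e-08)]/2 = 6.68 × 10^-5 M
pH = −log(6.68 × 10^-5) = 4.18

pH = 4.18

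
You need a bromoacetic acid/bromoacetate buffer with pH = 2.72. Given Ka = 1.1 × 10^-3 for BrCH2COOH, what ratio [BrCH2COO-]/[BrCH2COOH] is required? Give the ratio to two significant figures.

pKa = -log(1.1 × 10^-3) = 2.959
pH = pKa + log(r) ⇒ log(r) = 2.72 − 2.959 = -0.239
r = [BrCH2COO-]/[BrCH2COOH] = 10^(-0.239) = 0.577

ratio = 0.58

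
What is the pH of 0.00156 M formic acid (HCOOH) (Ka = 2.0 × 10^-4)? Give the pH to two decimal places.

pH = 3.33

HCOOH ⇌ HCOO- + H+
Ka = x²/(0.00156 − x) = 2.0 × 10^-4
The 5% rule fails; solving x² + Ka·x − Ka·C₀ = 0 exactly:
x = (−Ka + √(Ka² + 4·Ka·C₀))/2 = 4.67 × 10^-4 M
pH = −log[H+] = −log(4.67 × 10^-4) = 3.33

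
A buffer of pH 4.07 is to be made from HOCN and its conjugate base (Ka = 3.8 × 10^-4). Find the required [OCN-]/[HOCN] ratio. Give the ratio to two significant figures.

ratio = 4.5

pKa = -log(3.8 × 10^-4) = 3.420
pH = pKa + log(r) ⇒ log(r) = 4.07 − 3.420 = +0.650
r = [OCN-]/[HOCN] = 10^(+0.650) = 4.47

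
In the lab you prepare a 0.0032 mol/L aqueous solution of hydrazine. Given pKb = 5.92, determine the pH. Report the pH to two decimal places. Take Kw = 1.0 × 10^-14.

N2H4 + H2O ⇌ N2H5+ + OH-
Kb = 10^(−5.92) = 1.20 × 10^-6
From the ICE table, Kb = [OH-]²/(0.0032 − [OH-]) = 1.20 × 10^-6.
Neglecting [OH-] in the denominator: [OH-] = √(1.20 × 10^-6 × 0.0032) = 6.20 × 10^-5 M
Check: 1.9% ionized — well under 5%, approximation valid.
pOH = 4.21, so pH = 14.00 − pOH = 9.79

pH = 9.79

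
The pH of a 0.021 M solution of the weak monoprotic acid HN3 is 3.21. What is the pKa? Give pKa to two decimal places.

pKa = 4.73

[H+] = 10^(-3.21) = 6.17 × 10^-4 M
At equilibrium [HA] = 0.021 − 6.17 × 10^-4 = 2.04 × 10^-2 M
Ka = [H+][A-]/[HA] = (6.17 × 10^-4)² / 2.04 × 10^-2 = 1.87 × 10^-5
pKa = -log(1.87 × 10^-5) = 4.73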